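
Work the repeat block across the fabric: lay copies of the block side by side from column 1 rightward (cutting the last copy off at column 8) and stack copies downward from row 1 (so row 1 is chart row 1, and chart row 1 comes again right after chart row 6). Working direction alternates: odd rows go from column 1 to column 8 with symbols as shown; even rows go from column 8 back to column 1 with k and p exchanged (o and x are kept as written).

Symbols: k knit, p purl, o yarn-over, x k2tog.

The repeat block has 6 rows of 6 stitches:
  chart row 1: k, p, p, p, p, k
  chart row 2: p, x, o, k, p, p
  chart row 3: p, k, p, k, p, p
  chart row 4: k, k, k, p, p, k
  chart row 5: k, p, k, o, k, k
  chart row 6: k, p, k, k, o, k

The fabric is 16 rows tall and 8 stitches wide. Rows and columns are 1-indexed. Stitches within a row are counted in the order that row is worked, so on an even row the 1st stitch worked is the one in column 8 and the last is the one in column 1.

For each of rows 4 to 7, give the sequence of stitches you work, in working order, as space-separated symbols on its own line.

Row 4: chart row 4, WS - tiled (columns 1-8): k k k p p k k k; work from column 8 back to 1 with k<->p swapped.
Row 5: chart row 5, RS - tile across columns 1-8 and work as-is.
Row 6: chart row 6, WS - tiled (columns 1-8): k p k k o k k p; work from column 8 back to 1 with k<->p swapped.
Row 7: chart row 1, RS - tile across columns 1-8 and work as-is.

Result:
p p p k k p p p
k p k o k k k p
k p p o p p k p
k p p p p k k p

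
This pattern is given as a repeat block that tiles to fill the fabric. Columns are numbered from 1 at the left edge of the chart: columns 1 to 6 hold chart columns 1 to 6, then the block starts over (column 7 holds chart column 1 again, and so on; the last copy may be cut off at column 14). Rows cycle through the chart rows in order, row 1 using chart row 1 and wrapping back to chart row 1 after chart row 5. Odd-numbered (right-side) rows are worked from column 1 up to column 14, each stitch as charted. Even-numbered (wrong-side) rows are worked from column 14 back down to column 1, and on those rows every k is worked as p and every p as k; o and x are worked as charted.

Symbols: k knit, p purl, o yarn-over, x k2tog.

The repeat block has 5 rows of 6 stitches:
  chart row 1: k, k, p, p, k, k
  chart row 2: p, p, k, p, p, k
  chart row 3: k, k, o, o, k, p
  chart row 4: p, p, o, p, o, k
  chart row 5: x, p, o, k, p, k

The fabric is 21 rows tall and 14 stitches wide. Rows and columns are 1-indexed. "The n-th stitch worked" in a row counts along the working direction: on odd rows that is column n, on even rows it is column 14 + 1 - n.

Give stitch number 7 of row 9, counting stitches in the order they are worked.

== STITCH ==
p

Derivation:
For row 9: chart row = ((9-1) mod 5) + 1 = 4; this is a RS (odd) row.
Chart row 4 tiled across columns 1-14: p p o p o k p p o p o k p p
RS row: no reversal, no swap; stitch n worked = column n.
Stitch 7 in working order -> p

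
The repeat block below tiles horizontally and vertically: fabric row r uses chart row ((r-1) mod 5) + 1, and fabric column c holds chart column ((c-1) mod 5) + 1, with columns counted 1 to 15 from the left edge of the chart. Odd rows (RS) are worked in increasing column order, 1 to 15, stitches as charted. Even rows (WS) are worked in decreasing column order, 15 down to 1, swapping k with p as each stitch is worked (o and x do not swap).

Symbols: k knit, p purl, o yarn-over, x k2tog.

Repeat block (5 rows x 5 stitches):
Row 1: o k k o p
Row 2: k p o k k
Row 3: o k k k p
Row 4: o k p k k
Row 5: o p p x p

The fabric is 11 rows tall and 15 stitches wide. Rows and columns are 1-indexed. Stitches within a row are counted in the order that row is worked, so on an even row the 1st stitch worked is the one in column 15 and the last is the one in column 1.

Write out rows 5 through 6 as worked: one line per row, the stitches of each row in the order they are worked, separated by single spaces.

Row 5: chart row 5, RS - tile across columns 1-15 and work as-is.
Row 6: chart row 1, WS - tiled (columns 1-15): o k k o p o k k o p o k k o p; work from column 15 back to 1 with k<->p swapped.

Rows as worked:
o p p x p o p p x p o p p x p
k o p p o k o p p o k o p p o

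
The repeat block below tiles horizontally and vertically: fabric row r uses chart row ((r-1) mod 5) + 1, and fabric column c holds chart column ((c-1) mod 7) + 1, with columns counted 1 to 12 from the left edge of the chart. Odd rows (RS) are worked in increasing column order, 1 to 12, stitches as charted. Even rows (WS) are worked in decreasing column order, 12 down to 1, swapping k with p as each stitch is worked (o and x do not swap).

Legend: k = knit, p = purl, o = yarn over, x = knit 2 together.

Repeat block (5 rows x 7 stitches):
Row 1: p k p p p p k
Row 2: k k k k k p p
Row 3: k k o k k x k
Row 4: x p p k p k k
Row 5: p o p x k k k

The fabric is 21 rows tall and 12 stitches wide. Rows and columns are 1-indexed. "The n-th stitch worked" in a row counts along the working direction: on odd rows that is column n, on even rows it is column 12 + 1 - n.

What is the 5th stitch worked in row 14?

Row 14 uses chart row ((14-1) mod 5)+1 = 4. Row 14 is even, so WS.
Chart row 4 tiled across columns 1-12: x p p k p k k x p p k p
WS: work from column 12 back to column 1 (reverse the tiled row), swapping k<->p (o and x unchanged).
Row 14 as worked: k p k k x p p k p k k x
Counting 5 along the worked row gives x.

Result:
x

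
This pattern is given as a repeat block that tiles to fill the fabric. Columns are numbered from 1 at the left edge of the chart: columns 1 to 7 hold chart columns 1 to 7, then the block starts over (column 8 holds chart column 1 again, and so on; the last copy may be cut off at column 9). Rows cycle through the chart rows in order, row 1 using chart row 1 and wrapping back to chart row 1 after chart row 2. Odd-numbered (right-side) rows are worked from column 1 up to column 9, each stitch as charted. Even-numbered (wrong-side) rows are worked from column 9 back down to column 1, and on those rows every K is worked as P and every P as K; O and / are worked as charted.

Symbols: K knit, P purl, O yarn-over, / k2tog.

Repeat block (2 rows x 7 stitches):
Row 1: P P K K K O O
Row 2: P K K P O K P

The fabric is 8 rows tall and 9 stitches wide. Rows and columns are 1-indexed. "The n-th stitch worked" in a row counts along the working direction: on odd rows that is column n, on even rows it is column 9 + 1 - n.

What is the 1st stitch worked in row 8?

Result:
P

Derivation:
For row 8: chart row = ((8-1) mod 2) + 1 = 2; this is a WS (even) row.
Chart row 2 tiled across columns 1-9: P K K P O K P P K
WS: work from column 9 back to column 1 (reverse the tiled row), swapping K<->P (O and / unchanged).
Row 8 as worked: P K K P O K P P K
The 1st stitch worked is P.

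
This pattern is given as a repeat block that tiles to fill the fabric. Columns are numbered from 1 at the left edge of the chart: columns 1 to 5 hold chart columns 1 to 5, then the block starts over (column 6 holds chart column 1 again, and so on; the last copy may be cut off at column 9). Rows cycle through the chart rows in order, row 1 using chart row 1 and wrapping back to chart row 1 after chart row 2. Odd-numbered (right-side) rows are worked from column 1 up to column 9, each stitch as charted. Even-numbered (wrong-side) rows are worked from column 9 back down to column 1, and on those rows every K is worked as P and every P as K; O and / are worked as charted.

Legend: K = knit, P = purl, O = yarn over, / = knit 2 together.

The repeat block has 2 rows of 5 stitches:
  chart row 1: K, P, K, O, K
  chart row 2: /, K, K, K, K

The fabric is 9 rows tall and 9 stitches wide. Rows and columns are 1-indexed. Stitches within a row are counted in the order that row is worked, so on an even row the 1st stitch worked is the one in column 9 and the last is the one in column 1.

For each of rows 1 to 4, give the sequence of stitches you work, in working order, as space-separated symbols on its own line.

Result:
K P K O K K P K O
P P P / P P P P /
K P K O K K P K O
P P P / P P P P /

Derivation:
Row 1: chart row 1, RS - tile across columns 1-9 and work as-is.
Row 2: chart row 2, WS - tiled (columns 1-9): / K K K K / K K K; work from column 9 back to 1 with K<->P swapped.
Row 3: chart row 1, RS - tile across columns 1-9 and work as-is.
Row 4: chart row 2, WS - tiled (columns 1-9): / K K K K / K K K; work from column 9 back to 1 with K<->P swapped.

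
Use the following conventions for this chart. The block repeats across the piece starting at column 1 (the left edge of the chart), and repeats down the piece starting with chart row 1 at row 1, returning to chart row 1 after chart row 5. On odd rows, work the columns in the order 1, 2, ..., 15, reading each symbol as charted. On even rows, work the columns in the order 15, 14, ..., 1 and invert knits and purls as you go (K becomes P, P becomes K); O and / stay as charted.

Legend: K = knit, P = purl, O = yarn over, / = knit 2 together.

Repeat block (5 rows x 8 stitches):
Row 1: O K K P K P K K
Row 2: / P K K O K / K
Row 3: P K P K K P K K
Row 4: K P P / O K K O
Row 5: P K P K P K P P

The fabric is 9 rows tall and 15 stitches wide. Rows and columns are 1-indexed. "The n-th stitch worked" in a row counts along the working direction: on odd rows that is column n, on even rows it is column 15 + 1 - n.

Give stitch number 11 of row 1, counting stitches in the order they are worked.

Result:
K

Derivation:
Row 1 uses chart row ((1-1) mod 5)+1 = 1. Row 1 is odd, so RS.
Chart row 1 tiled across columns 1-15: O K K P K P K K O K K P K P K
RS: work column 1 to column 15, symbols as charted — the tiled row is the row as worked.
The 11th stitch worked is K.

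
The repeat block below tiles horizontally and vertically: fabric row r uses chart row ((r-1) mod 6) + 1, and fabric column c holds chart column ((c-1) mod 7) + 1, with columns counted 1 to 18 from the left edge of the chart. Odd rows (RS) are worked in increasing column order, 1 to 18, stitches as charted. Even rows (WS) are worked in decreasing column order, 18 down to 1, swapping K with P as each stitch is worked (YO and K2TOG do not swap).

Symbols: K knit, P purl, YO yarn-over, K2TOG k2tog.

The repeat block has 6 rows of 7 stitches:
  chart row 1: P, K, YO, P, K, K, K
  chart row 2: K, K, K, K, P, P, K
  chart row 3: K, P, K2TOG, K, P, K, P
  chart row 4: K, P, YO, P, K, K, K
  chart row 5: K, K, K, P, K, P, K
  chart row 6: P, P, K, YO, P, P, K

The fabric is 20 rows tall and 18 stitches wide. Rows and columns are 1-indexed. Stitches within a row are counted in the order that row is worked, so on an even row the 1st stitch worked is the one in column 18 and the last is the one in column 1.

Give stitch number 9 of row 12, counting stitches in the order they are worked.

Stitch:
P

Derivation:
For row 12: chart row = ((12-1) mod 6) + 1 = 6; this is a WS (even) row.
Chart row 6 tiled across columns 1-18: P P K YO P P K P P K YO P P K P P K YO
WS: work from column 18 back to column 1 (reverse the tiled row), swapping K<->P (YO and K2TOG unchanged).
Row 12 as worked: YO P K K P K K YO P K K P K K YO P K K
Stitch 9 in working order -> P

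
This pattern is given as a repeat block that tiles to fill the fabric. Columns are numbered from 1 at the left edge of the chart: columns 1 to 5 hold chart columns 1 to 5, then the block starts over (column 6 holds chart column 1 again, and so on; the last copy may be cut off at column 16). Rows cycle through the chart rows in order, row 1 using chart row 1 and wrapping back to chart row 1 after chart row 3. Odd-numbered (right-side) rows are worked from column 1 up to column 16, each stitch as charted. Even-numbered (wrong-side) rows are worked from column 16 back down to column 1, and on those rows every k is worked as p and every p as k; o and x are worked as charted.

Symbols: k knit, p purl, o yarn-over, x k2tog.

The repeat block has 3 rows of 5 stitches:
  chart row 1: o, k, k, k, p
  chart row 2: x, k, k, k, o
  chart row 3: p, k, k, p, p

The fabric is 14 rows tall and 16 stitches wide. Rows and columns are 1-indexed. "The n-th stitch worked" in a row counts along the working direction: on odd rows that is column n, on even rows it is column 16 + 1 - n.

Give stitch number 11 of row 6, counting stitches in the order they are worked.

For row 6: chart row = ((6-1) mod 3) + 1 = 3; this is a WS (even) row.
Chart row 3 tiled across columns 1-16: p k k p p p k k p p p k k p p p
WS: work from column 16 back to column 1 (reverse the tiled row), swapping k<->p (o and x unchanged).
Row 6 as worked: k k k p p k k k p p k k k p p k
Counting 11 along the worked row gives k.

Result:
k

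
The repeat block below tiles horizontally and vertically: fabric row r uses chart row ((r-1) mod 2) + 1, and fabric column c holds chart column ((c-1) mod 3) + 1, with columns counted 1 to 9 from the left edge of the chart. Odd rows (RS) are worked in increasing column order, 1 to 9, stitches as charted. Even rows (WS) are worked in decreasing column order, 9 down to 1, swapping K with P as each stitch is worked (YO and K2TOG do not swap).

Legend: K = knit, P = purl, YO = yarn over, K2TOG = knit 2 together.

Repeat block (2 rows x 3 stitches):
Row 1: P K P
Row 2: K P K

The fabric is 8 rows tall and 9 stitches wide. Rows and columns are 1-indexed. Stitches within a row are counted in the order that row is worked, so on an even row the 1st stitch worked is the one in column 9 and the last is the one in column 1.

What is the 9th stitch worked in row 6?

Stitch:
P

Derivation:
For row 6: chart row = ((6-1) mod 2) + 1 = 2; this is a WS (even) row.
Chart row 2 tiled across columns 1-9: K P K K P K K P K
WS row: flip the tiled sequence (start at column 9) and apply K<->P; YO and K2TOG stay.
Row 6 as worked: P K P P K P P K P
Stitch 9 in working order -> P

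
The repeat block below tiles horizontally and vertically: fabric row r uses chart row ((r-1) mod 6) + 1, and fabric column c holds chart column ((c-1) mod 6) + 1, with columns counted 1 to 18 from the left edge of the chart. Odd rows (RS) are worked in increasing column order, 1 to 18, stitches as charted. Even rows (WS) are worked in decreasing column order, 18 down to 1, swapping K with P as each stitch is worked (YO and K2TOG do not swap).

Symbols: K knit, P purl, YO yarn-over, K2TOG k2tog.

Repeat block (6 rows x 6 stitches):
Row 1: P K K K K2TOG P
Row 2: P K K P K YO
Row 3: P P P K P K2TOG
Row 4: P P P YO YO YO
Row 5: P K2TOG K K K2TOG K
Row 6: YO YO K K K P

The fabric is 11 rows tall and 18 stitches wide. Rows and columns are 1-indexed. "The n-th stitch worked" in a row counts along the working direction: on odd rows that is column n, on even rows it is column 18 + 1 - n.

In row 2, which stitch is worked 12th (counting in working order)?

Result:
K

Derivation:
For row 2: chart row = ((2-1) mod 6) + 1 = 2; this is a WS (even) row.
Chart row 2 tiled across columns 1-18: P K K P K YO P K K P K YO P K K P K YO
WS: work from column 18 back to column 1 (reverse the tiled row), swapping K<->P (YO and K2TOG unchanged).
Row 2 as worked: YO P K P P K YO P K P P K YO P K P P K
Stitch 12 in working order -> K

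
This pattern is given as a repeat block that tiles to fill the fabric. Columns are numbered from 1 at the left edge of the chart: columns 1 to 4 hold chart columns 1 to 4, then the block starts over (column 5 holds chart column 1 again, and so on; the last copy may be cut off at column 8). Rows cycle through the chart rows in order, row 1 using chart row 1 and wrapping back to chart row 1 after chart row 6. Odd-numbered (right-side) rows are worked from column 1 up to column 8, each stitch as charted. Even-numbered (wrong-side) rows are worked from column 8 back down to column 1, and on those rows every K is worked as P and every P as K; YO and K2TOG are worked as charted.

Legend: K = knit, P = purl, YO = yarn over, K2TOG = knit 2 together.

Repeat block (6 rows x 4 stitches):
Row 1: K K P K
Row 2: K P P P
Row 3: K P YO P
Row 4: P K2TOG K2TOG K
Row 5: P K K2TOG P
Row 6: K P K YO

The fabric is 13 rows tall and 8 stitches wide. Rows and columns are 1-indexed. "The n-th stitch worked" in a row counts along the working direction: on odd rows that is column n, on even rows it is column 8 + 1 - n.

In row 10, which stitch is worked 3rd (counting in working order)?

== STITCH ==
K2TOG

Derivation:
Row 10: (10-1) mod 6 = 3, so use chart row 4. Even row -> WS.
Chart row 4 tiled across columns 1-8: P K2TOG K2TOG K P K2TOG K2TOG K
Wrong side: read the tiled row from column 8 down to 1 and exchange K with P (leave YO, K2TOG).
Row 10 as worked: P K2TOG K2TOG K P K2TOG K2TOG K
Stitch 3 in working order -> K2TOG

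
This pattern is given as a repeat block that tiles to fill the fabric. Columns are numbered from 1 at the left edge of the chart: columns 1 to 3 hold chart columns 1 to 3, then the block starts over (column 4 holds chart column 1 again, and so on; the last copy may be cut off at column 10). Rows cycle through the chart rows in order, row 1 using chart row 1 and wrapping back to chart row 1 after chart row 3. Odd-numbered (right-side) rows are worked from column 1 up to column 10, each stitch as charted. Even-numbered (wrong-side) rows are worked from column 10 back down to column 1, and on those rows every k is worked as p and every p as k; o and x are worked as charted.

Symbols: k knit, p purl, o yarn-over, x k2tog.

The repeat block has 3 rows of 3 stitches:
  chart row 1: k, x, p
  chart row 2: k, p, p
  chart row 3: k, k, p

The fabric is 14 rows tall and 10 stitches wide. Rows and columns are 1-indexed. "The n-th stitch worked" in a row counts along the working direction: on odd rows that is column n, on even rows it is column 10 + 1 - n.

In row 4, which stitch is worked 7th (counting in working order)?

For row 4: chart row = ((4-1) mod 3) + 1 = 1; this is a WS (even) row.
Chart row 1 tiled across columns 1-10: k x p k x p k x p k
WS row: flip the tiled sequence (start at column 10) and apply k<->p; o and x stay.
Row 4 as worked: p k x p k x p k x p
Counting 7 along the worked row gives p.

Stitch:
p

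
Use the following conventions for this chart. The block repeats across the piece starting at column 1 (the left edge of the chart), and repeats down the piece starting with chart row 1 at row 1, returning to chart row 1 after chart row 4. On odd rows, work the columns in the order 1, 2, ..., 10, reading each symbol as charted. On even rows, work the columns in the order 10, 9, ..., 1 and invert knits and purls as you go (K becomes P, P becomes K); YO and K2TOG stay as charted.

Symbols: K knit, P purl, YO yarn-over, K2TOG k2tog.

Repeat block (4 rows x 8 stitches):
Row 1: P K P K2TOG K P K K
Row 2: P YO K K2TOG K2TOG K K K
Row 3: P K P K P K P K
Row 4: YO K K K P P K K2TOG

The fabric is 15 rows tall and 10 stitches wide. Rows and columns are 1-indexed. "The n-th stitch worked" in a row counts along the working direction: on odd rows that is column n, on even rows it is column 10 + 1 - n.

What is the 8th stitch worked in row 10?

Result:
P

Derivation:
For row 10: chart row = ((10-1) mod 4) + 1 = 2; this is a WS (even) row.
Chart row 2 tiled across columns 1-10: P YO K K2TOG K2TOG K K K P YO
WS: work from column 10 back to column 1 (reverse the tiled row), swapping K<->P (YO and K2TOG unchanged).
Row 10 as worked: YO K P P P K2TOG K2TOG P YO K
The 8th stitch worked is P.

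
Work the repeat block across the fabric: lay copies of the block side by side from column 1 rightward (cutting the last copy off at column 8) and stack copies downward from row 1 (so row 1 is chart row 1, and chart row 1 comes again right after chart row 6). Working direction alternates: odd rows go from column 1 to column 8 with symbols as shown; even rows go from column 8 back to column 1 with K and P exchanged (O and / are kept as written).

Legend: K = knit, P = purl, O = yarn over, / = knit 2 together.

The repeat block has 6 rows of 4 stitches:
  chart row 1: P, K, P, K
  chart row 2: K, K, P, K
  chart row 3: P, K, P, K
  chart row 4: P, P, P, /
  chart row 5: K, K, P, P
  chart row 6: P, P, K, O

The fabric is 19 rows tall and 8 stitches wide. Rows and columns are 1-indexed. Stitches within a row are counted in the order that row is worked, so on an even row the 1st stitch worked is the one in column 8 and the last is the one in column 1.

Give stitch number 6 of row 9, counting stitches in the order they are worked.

Result:
K

Derivation:
Row 9 uses chart row ((9-1) mod 6)+1 = 3. Row 9 is odd, so RS.
Chart row 3 tiled across columns 1-8: P K P K P K P K
Right side: take the tiled row as-is (worked left to right from column 1).
The 6th stitch worked is K.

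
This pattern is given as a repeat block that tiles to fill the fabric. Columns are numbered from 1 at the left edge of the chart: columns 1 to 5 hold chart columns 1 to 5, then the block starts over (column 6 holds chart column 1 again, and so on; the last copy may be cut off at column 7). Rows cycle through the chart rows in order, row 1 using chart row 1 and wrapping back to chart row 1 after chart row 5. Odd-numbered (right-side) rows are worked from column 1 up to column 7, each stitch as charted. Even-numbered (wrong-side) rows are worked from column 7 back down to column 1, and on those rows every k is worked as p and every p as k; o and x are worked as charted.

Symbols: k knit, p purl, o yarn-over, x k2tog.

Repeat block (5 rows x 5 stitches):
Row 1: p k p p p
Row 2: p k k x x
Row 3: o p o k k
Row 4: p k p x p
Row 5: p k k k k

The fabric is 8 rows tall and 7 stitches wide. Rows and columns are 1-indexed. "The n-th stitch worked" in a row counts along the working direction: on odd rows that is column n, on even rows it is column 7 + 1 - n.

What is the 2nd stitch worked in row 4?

== STITCH ==
k

Derivation:
Row 4: (4-1) mod 5 = 3, so use chart row 4. Even row -> WS.
Chart row 4 tiled across columns 1-7: p k p x p p k
Wrong side: read the tiled row from column 7 down to 1 and exchange k with p (leave o, x).
Row 4 as worked: p k k x k p k
Counting 2 along the worked row gives k.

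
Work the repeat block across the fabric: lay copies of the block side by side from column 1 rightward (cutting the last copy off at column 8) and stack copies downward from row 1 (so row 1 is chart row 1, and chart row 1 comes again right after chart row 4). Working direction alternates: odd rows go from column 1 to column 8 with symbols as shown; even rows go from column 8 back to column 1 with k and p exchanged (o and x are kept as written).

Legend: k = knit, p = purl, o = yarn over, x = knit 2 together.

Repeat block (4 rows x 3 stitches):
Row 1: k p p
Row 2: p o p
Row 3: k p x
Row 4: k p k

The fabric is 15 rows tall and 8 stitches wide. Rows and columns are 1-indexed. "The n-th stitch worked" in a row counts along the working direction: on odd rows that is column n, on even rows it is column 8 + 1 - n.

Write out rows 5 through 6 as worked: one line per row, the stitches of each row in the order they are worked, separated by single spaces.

Result:
k p p k p p k p
o k k o k k o k

Derivation:
Row 5: chart row 1, RS - tile across columns 1-8 and work as-is.
Row 6: chart row 2, WS - tiled (columns 1-8): p o p p o p p o; work from column 8 back to 1 with k<->p swapped.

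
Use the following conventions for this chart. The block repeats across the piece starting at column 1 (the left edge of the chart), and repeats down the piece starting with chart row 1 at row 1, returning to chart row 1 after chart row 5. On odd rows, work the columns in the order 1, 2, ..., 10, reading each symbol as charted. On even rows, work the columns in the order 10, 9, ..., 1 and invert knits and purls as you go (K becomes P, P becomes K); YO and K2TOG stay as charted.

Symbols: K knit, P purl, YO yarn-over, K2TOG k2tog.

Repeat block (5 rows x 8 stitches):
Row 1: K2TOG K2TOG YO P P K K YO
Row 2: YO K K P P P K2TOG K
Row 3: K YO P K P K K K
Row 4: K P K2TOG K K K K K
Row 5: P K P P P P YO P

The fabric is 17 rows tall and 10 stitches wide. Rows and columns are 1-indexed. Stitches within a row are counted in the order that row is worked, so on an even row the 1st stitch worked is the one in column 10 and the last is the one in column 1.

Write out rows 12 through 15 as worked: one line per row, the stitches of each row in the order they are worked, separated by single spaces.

Row 12: chart row 2, WS - tiled (columns 1-10): YO K K P P P K2TOG K YO K; work from column 10 back to 1 with K<->P swapped.
Row 13: chart row 3, RS - tile across columns 1-10 and work as-is.
Row 14: chart row 4, WS - tiled (columns 1-10): K P K2TOG K K K K K K P; work from column 10 back to 1 with K<->P swapped.
Row 15: chart row 5, RS - tile across columns 1-10 and work as-is.

Result:
P YO P K2TOG K K K P P YO
K YO P K P K K K K YO
K P P P P P P K2TOG K P
P K P P P P YO P P K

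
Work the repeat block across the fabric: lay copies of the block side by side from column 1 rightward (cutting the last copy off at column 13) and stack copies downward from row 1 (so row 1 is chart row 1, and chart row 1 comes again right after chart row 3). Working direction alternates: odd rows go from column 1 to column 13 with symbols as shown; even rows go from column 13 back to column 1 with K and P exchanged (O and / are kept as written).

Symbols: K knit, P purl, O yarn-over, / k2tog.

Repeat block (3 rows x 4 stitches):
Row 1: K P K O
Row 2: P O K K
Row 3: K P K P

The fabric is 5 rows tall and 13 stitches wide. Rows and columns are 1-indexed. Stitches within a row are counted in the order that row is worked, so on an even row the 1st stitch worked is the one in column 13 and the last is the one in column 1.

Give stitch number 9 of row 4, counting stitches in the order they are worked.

Row 4: (4-1) mod 3 = 0, so use chart row 1. Even row -> WS.
Chart row 1 tiled across columns 1-13: K P K O K P K O K P K O K
WS: work from column 13 back to column 1 (reverse the tiled row), swapping K<->P (O and / unchanged).
Row 4 as worked: P O P K P O P K P O P K P
Stitch 9 in working order -> P

Result:
P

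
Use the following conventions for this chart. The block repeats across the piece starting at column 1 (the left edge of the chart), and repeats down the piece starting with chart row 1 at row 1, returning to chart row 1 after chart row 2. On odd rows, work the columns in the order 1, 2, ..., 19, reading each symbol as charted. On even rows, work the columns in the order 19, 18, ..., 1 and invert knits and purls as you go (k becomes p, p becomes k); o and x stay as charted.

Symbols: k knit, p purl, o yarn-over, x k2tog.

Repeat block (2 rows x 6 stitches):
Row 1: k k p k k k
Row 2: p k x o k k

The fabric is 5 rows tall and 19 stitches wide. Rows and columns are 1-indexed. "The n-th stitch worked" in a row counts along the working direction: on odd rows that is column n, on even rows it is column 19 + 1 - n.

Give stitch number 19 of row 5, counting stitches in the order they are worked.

== STITCH ==
k

Derivation:
For row 5: chart row = ((5-1) mod 2) + 1 = 1; this is a RS (odd) row.
Chart row 1 tiled across columns 1-19: k k p k k k k k p k k k k k p k k k k
RS: work column 1 to column 19, symbols as charted — the tiled row is the row as worked.
Counting 19 along the worked row gives k.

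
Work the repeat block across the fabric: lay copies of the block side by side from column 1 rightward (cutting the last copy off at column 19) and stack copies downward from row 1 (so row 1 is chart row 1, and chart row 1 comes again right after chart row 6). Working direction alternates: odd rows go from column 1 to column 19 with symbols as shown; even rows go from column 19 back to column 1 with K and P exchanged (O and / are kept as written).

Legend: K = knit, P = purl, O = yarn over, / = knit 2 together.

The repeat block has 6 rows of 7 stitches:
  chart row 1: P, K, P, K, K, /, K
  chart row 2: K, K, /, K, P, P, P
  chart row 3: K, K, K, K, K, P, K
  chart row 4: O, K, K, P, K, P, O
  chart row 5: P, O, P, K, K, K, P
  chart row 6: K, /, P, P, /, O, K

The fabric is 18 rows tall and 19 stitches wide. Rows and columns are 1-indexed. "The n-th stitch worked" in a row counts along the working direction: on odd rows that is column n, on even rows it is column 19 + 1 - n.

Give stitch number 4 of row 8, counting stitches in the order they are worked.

Stitch:
P

Derivation:
Row 8: (8-1) mod 6 = 1, so use chart row 2. Even row -> WS.
Chart row 2 tiled across columns 1-19: K K / K P P P K K / K P P P K K / K P
WS: work from column 19 back to column 1 (reverse the tiled row), swapping K<->P (O and / unchanged).
Row 8 as worked: K P / P P K K K P / P P K K K P / P P
Stitch 4 in working order -> P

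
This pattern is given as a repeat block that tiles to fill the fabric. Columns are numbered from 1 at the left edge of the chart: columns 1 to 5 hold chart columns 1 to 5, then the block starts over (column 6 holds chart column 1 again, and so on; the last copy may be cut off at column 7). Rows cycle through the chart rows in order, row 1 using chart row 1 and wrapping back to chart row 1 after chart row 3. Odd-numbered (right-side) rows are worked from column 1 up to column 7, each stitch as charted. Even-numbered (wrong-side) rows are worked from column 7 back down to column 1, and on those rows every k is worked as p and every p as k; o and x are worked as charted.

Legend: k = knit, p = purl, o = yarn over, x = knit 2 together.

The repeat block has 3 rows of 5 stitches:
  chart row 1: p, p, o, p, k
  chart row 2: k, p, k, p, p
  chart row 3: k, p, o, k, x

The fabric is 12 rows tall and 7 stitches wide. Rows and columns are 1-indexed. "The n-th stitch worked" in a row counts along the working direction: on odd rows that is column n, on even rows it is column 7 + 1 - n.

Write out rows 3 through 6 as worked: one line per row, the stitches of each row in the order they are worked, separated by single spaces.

Row 3: chart row 3, RS - tile across columns 1-7 and work as-is.
Row 4: chart row 1, WS - tiled (columns 1-7): p p o p k p p; work from column 7 back to 1 with k<->p swapped.
Row 5: chart row 2, RS - tile across columns 1-7 and work as-is.
Row 6: chart row 3, WS - tiled (columns 1-7): k p o k x k p; work from column 7 back to 1 with k<->p swapped.

Result:
k p o k x k p
k k p k o k k
k p k p p k p
k p x p o k p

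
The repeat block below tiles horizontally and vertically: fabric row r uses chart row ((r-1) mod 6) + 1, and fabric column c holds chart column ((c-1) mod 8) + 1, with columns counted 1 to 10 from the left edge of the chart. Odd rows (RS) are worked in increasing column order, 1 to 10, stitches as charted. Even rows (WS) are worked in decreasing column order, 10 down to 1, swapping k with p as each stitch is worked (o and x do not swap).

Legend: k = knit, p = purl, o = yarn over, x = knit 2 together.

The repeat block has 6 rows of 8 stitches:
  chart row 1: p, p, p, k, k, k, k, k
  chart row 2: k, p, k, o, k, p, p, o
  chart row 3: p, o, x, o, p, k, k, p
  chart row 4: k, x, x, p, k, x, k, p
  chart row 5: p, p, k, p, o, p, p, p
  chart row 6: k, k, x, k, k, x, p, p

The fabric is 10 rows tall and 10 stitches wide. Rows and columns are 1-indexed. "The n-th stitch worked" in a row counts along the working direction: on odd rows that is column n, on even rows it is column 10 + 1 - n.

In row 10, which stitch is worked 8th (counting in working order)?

Stitch:
x

Derivation:
Row 10 uses chart row ((10-1) mod 6)+1 = 4. Row 10 is even, so WS.
Chart row 4 tiled across columns 1-10: k x x p k x k p k x
Wrong side: read the tiled row from column 10 down to 1 and exchange k with p (leave o, x).
Row 10 as worked: x p k p x p k x x p
The 8th stitch worked is x.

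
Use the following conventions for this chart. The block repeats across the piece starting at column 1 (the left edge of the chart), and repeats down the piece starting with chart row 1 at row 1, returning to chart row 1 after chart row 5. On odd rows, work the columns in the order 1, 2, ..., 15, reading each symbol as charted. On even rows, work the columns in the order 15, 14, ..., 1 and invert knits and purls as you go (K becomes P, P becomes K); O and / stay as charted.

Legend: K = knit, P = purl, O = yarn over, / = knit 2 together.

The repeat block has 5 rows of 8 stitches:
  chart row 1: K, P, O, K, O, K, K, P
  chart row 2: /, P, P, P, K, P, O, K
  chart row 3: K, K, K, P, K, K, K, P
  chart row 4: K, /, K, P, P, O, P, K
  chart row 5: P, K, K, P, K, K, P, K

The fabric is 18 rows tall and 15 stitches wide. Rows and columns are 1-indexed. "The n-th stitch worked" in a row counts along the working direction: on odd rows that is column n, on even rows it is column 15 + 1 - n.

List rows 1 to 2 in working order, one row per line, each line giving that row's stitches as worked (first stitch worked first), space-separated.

Row 1: chart row 1, RS - tile across columns 1-15 and work as-is.
Row 2: chart row 2, WS - tiled (columns 1-15): / P P P K P O K / P P P K P O; work from column 15 back to 1 with K<->P swapped.

== ROWS AS WORKED ==
K P O K O K K P K P O K O K K
O K P K K K / P O K P K K K /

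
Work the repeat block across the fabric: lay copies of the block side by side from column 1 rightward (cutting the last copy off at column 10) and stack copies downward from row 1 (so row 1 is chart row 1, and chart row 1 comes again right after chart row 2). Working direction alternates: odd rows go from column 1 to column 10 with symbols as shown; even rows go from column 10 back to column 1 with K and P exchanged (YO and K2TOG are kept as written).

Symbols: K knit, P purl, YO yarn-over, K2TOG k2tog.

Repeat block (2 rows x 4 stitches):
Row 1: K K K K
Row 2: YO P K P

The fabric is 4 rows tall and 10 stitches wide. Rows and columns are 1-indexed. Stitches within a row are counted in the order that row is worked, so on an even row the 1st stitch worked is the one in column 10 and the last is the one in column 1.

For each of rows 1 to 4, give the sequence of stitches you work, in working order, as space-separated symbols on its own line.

Row 1: chart row 1, RS - tile across columns 1-10 and work as-is.
Row 2: chart row 2, WS - tiled (columns 1-10): YO P K P YO P K P YO P; work from column 10 back to 1 with K<->P swapped.
Row 3: chart row 1, RS - tile across columns 1-10 and work as-is.
Row 4: chart row 2, WS - tiled (columns 1-10): YO P K P YO P K P YO P; work from column 10 back to 1 with K<->P swapped.

== ROWS AS WORKED ==
K K K K K K K K K K
K YO K P K YO K P K YO
K K K K K K K K K K
K YO K P K YO K P K YO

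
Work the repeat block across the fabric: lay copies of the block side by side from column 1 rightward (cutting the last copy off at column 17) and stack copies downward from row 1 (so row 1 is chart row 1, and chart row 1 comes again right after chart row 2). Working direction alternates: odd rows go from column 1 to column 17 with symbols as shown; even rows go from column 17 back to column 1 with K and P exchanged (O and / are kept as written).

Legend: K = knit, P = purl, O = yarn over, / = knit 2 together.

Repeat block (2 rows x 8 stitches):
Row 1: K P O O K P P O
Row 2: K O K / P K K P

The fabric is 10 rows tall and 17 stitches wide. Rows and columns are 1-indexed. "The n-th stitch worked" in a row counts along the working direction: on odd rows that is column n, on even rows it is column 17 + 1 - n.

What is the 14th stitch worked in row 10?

For row 10: chart row = ((10-1) mod 2) + 1 = 2; this is a WS (even) row.
Chart row 2 tiled across columns 1-17: K O K / P K K P K O K / P K K P K
WS: work from column 17 back to column 1 (reverse the tiled row), swapping K<->P (O and / unchanged).
Row 10 as worked: P K P P K / P O P K P P K / P O P
The 14th stitch worked is /.

Result:
/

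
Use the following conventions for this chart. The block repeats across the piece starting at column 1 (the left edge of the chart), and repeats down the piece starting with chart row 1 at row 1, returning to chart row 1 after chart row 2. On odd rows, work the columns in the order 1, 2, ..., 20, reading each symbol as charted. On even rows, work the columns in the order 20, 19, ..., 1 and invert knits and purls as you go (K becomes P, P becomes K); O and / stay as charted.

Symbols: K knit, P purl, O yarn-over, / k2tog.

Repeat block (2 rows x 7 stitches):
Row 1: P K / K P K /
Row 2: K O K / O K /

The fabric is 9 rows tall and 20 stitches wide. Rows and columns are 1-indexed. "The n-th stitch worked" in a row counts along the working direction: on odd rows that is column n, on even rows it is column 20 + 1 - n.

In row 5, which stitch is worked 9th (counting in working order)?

== STITCH ==
K

Derivation:
For row 5: chart row = ((5-1) mod 2) + 1 = 1; this is a RS (odd) row.
Chart row 1 tiled across columns 1-20: P K / K P K / P K / K P K / P K / K P K
RS row: no reversal, no swap; stitch n worked = column n.
Counting 9 along the worked row gives K.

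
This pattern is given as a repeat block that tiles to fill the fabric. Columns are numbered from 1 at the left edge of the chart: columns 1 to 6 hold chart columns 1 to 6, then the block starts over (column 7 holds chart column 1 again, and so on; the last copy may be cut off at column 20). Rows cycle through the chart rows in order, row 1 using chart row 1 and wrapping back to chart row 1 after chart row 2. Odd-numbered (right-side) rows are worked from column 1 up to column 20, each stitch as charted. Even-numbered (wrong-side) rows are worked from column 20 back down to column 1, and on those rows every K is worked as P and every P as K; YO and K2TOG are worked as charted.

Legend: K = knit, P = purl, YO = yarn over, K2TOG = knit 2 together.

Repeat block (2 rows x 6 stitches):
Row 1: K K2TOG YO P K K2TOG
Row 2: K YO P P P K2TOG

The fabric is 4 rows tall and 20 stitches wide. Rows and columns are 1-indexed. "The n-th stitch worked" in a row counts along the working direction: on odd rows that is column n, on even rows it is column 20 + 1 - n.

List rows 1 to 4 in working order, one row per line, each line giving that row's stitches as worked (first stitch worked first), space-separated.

Row 1: chart row 1, RS - tile across columns 1-20 and work as-is.
Row 2: chart row 2, WS - tiled (columns 1-20): K YO P P P K2TOG K YO P P P K2TOG K YO P P P K2TOG K YO; work from column 20 back to 1 with K<->P swapped.
Row 3: chart row 1, RS - tile across columns 1-20 and work as-is.
Row 4: chart row 2, WS - tiled (columns 1-20): K YO P P P K2TOG K YO P P P K2TOG K YO P P P K2TOG K YO; work from column 20 back to 1 with K<->P swapped.

== ROWS AS WORKED ==
K K2TOG YO P K K2TOG K K2TOG YO P K K2TOG K K2TOG YO P K K2TOG K K2TOG
YO P K2TOG K K K YO P K2TOG K K K YO P K2TOG K K K YO P
K K2TOG YO P K K2TOG K K2TOG YO P K K2TOG K K2TOG YO P K K2TOG K K2TOG
YO P K2TOG K K K YO P K2TOG K K K YO P K2TOG K K K YO P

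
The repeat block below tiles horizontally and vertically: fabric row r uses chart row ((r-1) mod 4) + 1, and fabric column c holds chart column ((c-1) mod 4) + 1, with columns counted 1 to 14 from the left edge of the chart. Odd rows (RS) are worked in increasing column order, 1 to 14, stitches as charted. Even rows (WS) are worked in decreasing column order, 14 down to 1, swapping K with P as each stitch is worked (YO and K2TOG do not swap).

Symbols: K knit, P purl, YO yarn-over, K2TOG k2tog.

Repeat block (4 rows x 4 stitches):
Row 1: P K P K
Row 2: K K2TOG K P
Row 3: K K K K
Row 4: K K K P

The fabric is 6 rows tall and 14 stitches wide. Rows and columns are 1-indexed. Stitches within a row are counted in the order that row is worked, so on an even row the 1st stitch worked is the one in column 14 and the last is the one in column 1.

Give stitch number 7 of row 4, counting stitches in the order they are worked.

Row 4: (4-1) mod 4 = 3, so use chart row 4. Even row -> WS.
Chart row 4 tiled across columns 1-14: K K K P K K K P K K K P K K
WS row: flip the tiled sequence (start at column 14) and apply K<->P; YO and K2TOG stay.
Row 4 as worked: P P K P P P K P P P K P P P
The 7th stitch worked is K.

Stitch:
K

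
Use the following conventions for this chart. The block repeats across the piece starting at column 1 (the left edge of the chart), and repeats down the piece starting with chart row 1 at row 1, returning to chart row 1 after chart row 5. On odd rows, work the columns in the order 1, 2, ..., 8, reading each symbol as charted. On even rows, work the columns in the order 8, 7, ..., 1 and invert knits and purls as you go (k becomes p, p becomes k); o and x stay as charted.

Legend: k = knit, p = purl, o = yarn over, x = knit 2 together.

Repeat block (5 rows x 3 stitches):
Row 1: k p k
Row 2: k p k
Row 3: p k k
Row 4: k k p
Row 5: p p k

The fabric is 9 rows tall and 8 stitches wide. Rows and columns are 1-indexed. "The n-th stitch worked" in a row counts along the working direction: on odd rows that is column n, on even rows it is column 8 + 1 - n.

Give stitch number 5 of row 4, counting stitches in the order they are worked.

Row 4 uses chart row ((4-1) mod 5)+1 = 4. Row 4 is even, so WS.
Chart row 4 tiled across columns 1-8: k k p k k p k k
WS: work from column 8 back to column 1 (reverse the tiled row), swapping k<->p (o and x unchanged).
Row 4 as worked: p p k p p k p p
The 5th stitch worked is p.

== STITCH ==
p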